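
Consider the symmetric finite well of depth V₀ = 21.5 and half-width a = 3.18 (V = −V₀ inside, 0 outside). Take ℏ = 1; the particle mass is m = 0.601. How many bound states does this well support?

The dimensionless depth is z₀ = a√(2mV₀)/ℏ = 3.18 × √(25.84) = 16.17.
A new bound state (alternating even/odd) appears each time z₀ passes a multiple of π/2, so N = ⌊2z₀/π⌋ + 1 = ⌊10.29⌋ + 1 = 11.

N = 11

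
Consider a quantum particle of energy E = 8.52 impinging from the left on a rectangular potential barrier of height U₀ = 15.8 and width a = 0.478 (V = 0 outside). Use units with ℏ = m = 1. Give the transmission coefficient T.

T = 0.0984

Since E < U₀ the interior solution is evanescent with decay constant κ = √(2m(U₀ − E))/ℏ = 3.816.
κa = 1.824, sinh(κa) = 3.017.
Matching ψ, ψ′ at both faces gives T = [1 + U₀² sinh²(κa) / (4E(U₀ − E))]⁻¹ = 1/10.16 = 0.0984.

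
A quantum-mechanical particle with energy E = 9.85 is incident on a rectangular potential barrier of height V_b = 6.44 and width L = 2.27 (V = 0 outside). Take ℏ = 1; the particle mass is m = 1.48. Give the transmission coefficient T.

Above the barrier the interior wavenumber is k₂ = √(2m(E − V_b))/ℏ = 3.177, giving phase k₂L = 7.212.
Matching at both interfaces gives T⁻¹ = 1 + V_b² sin²(k₂L) / [4E(E − V_b)] = 1.198, hence T = 0.835.

T = 0.835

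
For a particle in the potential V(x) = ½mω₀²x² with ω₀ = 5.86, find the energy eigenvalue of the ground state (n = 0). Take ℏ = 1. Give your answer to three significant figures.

The oscillator eigenvalues are E_n = ℏω₀(n + ½), so E_0 = 5.86 × 0.5 = 2.930.

E = 2.93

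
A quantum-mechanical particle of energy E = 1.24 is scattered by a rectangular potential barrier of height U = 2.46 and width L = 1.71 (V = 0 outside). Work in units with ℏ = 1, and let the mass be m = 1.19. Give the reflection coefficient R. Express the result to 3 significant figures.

E < U: inside the barrier ψ ∝ e^{±κx} with κ = √(2m(U − E))/ℏ = 1.704.
κL = 2.914, sinh(κL) = 9.187.
Matching ψ, ψ′ at both faces gives T = [1 + U² sinh²(κL) / (4E(U − E))]⁻¹ = 1/85.40 = 0.0117.
R = 1 − T = 0.988.

R = 0.988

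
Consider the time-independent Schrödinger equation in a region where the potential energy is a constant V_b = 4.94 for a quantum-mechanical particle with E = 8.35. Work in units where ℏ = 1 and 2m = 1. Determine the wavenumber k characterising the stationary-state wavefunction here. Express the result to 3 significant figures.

k = 1.85

With E > V_b the solution is oscillatory, ψ ∝ e^{±ikx} with k = √(2m(E − V_b))/ℏ.
k = √(2 × 0.5 × 3.41) = 1.847.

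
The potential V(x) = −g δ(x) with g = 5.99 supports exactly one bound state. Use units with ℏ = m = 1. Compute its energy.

For x ≠ 0 the bound state is ψ ∝ e^{−κ|x|}; integrating the TISE across the delta gives the cusp condition 2κ = 2mg/ℏ², so κ = 5.990.
Then E = −ℏ²κ²/(2m) = −mg²/(2ℏ²) = -17.94.

E = -17.9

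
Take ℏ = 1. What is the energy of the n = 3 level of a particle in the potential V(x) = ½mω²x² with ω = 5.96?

Using E_n = (n + ½)ℏω: E_3 = 3.5 × 5.96 = 20.86.

E = 20.9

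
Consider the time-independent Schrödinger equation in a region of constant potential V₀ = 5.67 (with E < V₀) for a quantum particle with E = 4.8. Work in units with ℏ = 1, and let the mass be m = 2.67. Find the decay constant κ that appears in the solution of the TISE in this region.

κ = 2.16

Since E < V₀ the TISE in this region is ψ'' = κ²ψ with κ = √(2m(V₀ − E))/ℏ.
κ = √(2 × 2.67 × 0.87) = 2.155.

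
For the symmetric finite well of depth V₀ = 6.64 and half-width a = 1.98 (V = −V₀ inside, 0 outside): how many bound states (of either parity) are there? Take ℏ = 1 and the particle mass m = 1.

N = 5

Define the well-strength parameter z₀ = (a/ℏ)√(2mV₀) = 1.98 × √(2·1·6.64) = 7.215.
The even/odd transcendental equations gain one root per π/2 in z₀, giving N = 1 + ⌊2z₀/π⌋ = 1 + ⌊4.594⌋ = 5.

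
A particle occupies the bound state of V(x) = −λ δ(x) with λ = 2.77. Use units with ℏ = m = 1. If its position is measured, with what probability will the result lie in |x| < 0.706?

The normalised bound state is ψ = √κ e^{−κ|x|} with κ = mλ/ℏ² = 2.770.
P(|x| < d) = ∫_{−d}^{d} κ e^{−2κ|x|} dx = 1 − e^{−2κd} = 1 − e^{−3.911} = 0.9800.

P = 0.980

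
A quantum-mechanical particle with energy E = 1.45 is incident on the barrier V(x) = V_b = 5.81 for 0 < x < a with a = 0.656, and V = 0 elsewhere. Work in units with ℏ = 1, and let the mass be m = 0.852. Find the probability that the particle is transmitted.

T = 0.0815

E < V_b: inside the barrier ψ ∝ e^{±κx} with κ = √(2m(V_b − E))/ℏ = 2.726.
κa = 1.788, sinh(κa) = 2.905.
Matching ψ, ψ′ at both faces gives T = [1 + V_b² sinh²(κa) / (4E(V_b − E))]⁻¹ = 1/12.27 = 0.0815.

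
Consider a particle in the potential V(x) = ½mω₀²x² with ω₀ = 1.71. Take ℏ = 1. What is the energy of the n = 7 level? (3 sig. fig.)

E = 12.8

The oscillator eigenvalues are E_n = ℏω₀(n + ½), so E_7 = 1.71 × 7.5 = 12.83.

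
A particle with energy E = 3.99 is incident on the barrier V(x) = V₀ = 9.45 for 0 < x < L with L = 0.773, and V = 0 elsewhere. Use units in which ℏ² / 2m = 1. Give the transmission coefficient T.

Since E < V₀ the interior solution is evanescent with decay constant κ = √(2m(V₀ − E))/ℏ = 2.337.
κL = 1.806, sinh(κL) = 2.962.
Matching ψ, ψ′ at both faces gives T = [1 + V₀² sinh²(κL) / (4E(V₀ − E))]⁻¹ = 1/9.989 = 0.100.

T = 0.100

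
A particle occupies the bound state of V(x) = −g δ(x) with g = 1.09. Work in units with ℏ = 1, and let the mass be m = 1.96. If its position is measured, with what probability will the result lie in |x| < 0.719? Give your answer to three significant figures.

P = 0.954

The normalised bound state is ψ = √κ e^{−κ|x|} with κ = mg/ℏ² = 2.136.
P(|x| < d) = ∫_{−d}^{d} κ e^{−2κ|x|} dx = 1 − e^{−2κd} = 1 − e^{−3.072} = 0.9537.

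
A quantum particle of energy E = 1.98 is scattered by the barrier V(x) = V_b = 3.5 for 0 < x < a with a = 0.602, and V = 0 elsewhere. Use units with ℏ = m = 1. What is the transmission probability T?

Since E < V_b the interior solution is evanescent with decay constant κ = √(2m(V_b − E))/ℏ = 1.744.
κa = 1.050, sinh(κa) = 1.253.
The exact tunnelling result is T⁻¹ = 1 + V_b² sinh²(κa) / [4E(V_b − E)] = 2.598, so T = 0.385.

T = 0.385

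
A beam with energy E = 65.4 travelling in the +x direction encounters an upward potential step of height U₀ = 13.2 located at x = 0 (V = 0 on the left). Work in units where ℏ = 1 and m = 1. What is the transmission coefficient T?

The wavenumbers are k₁ = √(2mE)/ℏ = 11.44 on the left and k₂ = √(2m(E − U₀))/ℏ = 10.22 on the right.
Continuity of ψ and ψ′ at the step yields the reflection amplitude r = (k₁ − k₂)/(k₁ + k₂) = 0.05630; thus R = |r|² = 0.003170, T = 0.9968.

T = 0.997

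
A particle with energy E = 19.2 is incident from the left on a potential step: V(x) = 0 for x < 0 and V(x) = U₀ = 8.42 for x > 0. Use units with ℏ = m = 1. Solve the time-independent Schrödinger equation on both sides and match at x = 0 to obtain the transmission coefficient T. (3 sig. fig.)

The wavenumbers are k₁ = √(2mE)/ℏ = 6.197 on the left and k₂ = √(2m(E − U₀))/ℏ = 4.643 on the right.
Matching ψ and ψ′ at x = 0 gives r = (k₁ − k₂)/(k₁ + k₂), so R = r² = 0.02054 and T = 1 − R = 0.9795.

T = 0.979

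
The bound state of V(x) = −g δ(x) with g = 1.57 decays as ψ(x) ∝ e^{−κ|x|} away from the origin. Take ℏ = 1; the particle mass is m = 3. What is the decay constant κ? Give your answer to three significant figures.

Integrate −(ℏ²/2m)ψ'' − gδ(x)ψ = Eψ from −ε to +ε: the ψ'' term gives ψ'(0⁺) − ψ'(0⁻) and the δ term gives −(2mg/ℏ²)ψ(0).
With ψ ∝ e^{−κ|x|} this yields −2κ = −2mg/ℏ², so κ = mg/ℏ² = 4.710.

κ = 4.71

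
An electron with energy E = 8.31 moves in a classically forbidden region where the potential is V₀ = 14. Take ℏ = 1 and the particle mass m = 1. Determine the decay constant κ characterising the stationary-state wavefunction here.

Since E < V₀ the TISE in this region is ψ'' = κ²ψ with κ = √(2m(V₀ − E))/ℏ.
κ = √(2 × 1 × 5.69) = 3.373.

κ = 3.37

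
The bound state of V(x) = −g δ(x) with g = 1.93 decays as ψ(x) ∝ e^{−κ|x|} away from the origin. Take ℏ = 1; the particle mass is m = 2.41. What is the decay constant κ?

κ = 4.65

Integrating the TISE across x = 0 gives the cusp condition ψ'(0⁺) − ψ'(0⁻) = −(2mg/ℏ²)ψ(0).
With ψ ∝ e^{−κ|x|} this yields −2κ = −2mg/ℏ², so κ = mg/ℏ² = 4.651.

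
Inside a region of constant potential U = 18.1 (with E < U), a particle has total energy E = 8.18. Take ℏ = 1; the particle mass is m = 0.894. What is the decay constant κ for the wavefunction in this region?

κ = 4.21

Since E < U the TISE in this region is ψ'' = κ²ψ with κ = √(2m(U − E))/ℏ.
κ = √(2 × 0.894 × 9.92) = 4.212.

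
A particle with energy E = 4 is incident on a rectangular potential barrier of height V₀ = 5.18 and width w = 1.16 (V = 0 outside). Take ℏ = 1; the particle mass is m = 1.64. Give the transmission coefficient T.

Since E < V₀ the interior solution is evanescent with decay constant κ = √(2m(V₀ − E))/ℏ = 1.967.
κw = 2.282, sinh(κw) = 4.848.
The exact tunnelling result is T⁻¹ = 1 + V₀² sinh²(κw) / [4E(V₀ − E)] = 34.40, so T = 0.0291.

T = 0.0291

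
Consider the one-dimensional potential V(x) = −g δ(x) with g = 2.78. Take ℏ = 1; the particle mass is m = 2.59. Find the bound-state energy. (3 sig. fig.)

E = -10.0

For x ≠ 0 the bound state is ψ ∝ e^{−κ|x|}; integrating the TISE across the delta gives the cusp condition 2κ = 2mg/ℏ², so κ = 7.200.
Then E = −ℏ²κ²/(2m) = −mg²/(2ℏ²) = -10.01.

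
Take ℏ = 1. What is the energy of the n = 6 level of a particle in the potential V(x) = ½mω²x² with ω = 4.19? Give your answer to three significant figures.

E = 27.2

Using E_n = (n + ½)ℏω: E_6 = 6.5 × 4.19 = 27.24.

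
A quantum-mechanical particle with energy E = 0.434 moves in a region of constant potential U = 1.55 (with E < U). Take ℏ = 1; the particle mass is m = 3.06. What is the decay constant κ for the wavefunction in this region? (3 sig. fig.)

κ = 2.61

Since E < U the TISE in this region is ψ'' = κ²ψ with κ = √(2m(U − E))/ℏ.
κ = √(2 × 3.06 × 1.116) = 2.613.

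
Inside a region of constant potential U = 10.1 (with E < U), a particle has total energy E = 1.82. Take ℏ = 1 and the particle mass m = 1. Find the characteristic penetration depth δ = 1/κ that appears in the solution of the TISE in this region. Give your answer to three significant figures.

δ = 0.246

Since E < U the TISE in this region is ψ'' = κ²ψ with κ = √(2m(U − E))/ℏ.
κ = √(2 × 1 × 8.28) = 4.069. The penetration depth is δ = 1/κ = 0.246.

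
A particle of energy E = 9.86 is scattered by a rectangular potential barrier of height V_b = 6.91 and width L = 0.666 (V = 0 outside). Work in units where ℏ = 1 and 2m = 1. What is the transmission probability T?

T = 0.746

Above the barrier the interior wavenumber is k₂ = √(2m(E − V_b))/ℏ = 1.718, giving phase k₂L = 1.144.
Matching at both interfaces gives T⁻¹ = 1 + V_b² sin²(k₂L) / [4E(E − V_b)] = 1.340, hence T = 0.746.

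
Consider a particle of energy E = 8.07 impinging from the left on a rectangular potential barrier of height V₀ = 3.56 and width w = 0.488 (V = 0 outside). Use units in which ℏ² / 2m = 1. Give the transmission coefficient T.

T = 0.939

Above the barrier the interior wavenumber is k₂ = √(2m(E − V₀))/ℏ = 2.124, giving phase k₂w = 1.036.
T = [1 + V₀² sin²(k₂w) / (4E(E − V₀))]⁻¹ = 1/1.064 = 0.939.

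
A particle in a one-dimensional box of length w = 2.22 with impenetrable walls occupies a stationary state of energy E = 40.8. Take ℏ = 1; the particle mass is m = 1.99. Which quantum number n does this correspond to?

n = 9

For an infinite well E_n = n²π²ℏ²/(2mw²), so n = (w/πℏ)√(2mE).
n = (2.22/π) × √(2 × 1.99 × 40.8) = 9.005 → n = 9.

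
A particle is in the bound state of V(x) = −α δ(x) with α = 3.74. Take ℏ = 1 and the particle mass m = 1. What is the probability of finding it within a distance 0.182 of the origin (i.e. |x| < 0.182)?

P = 0.744

The normalised bound state is ψ = √κ e^{−κ|x|} with κ = mα/ℏ² = 3.740.
P(|x| < d) = ∫_{−d}^{d} κ e^{−2κ|x|} dx = 1 − e^{−2κd} = 1 − e^{−1.361} = 0.7437.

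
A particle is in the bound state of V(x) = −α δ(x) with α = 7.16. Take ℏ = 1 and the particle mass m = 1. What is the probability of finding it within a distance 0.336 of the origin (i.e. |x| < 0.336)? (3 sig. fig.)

P = 0.992

The normalised bound state is ψ = √κ e^{−κ|x|} with κ = mα/ℏ² = 7.160.
P(|x| < d) = ∫_{−d}^{d} κ e^{−2κ|x|} dx = 1 − e^{−2κd} = 1 − e^{−4.812} = 0.9919.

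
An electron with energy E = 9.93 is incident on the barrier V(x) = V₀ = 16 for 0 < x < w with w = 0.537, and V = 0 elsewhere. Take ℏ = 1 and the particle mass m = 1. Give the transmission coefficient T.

Since E < V₀ the interior solution is evanescent with decay constant κ = √(2m(V₀ − E))/ℏ = 3.484.
κw = 1.871, sinh(κw) = 3.171.
Matching ψ, ψ′ at both faces gives T = [1 + V₀² sinh²(κw) / (4E(V₀ − E))]⁻¹ = 1/11.67 = 0.0857.

T = 0.0857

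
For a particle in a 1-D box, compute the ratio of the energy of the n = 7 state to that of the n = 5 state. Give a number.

Since E_n ∝ n², the ratio is (7/5)² = 1.96.

1.96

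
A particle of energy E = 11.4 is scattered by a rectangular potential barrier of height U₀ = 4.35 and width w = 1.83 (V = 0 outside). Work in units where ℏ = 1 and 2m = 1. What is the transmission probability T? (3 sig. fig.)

E > U₀: inside the barrier k₂ = √(2m(E − U₀))/ℏ = 2.655, k₂w = 4.859.
Matching at both interfaces gives T⁻¹ = 1 + U₀² sin²(k₂w) / [4E(E − U₀)] = 1.058, hence T = 0.946.

T = 0.946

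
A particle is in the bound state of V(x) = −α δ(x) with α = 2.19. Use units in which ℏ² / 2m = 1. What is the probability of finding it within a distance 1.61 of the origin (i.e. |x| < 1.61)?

The normalised bound state is ψ = √κ e^{−κ|x|} with κ = mα/ℏ² = 1.095.
P(|x| < d) = ∫_{−d}^{d} κ e^{−2κ|x|} dx = 1 − e^{−2κd} = 1 − e^{−3.526} = 0.9706.

P = 0.971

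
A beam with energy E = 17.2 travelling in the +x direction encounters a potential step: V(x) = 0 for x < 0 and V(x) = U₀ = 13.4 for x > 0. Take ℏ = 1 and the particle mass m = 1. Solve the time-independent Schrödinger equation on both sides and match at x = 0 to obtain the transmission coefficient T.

On each side the TISE gives plane waves with k = √(2m(E − V))/ℏ: k₁ = √(2·1·17.2) = 5.865, k₂ = √(2·1·3.8) = 2.757.
Continuity of ψ and ψ′ at the step yields the reflection amplitude r = (k₁ − k₂)/(k₁ + k₂) = 0.3605; thus R = |r|² = 0.1300, T = 0.8700.

T = 0.870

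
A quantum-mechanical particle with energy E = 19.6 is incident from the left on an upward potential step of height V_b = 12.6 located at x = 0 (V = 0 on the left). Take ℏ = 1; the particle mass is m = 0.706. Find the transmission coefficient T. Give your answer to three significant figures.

T = 0.937

On each side the TISE gives plane waves with k = √(2m(E − V))/ℏ: k₁ = √(2·0.706·19.6) = 5.261, k₂ = √(2·0.706·7) = 3.144.
Continuity of ψ and ψ′ at the step yields the reflection amplitude r = (k₁ − k₂)/(k₁ + k₂) = 0.2519; thus R = |r|² = 0.06344, T = 0.9366.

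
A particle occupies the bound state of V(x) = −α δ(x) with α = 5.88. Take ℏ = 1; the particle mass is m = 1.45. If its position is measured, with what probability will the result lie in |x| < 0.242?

P = 0.984

The normalised bound state is ψ = √κ e^{−κ|x|} with κ = mα/ℏ² = 8.526.
P(|x| < d) = ∫_{−d}^{d} κ e^{−2κ|x|} dx = 1 − e^{−2κd} = 1 − e^{−4.127} = 0.9839.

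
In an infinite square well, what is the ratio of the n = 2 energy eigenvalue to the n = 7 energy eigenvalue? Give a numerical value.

E_n = n²π²ℏ²/(2mL²) so the ratio is n₂²/n₁² = 4/49 = 0.0816327.

0.0816327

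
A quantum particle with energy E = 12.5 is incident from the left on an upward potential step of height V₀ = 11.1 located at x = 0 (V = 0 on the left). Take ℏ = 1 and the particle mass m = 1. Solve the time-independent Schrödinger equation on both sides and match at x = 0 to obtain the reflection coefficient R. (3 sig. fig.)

R = 0.249

The wavenumbers are k₁ = √(2mE)/ℏ = 5.000 on the left and k₂ = √(2m(E − V₀))/ℏ = 1.673 on the right.
Continuity of ψ and ψ′ at the step yields the reflection amplitude r = (k₁ − k₂)/(k₁ + k₂) = 0.4985; thus R = |r|² = 0.2485, T = 0.7515.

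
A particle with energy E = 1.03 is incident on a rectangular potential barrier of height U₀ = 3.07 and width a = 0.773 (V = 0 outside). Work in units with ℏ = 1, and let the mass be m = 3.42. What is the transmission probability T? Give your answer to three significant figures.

E < U₀: inside the barrier ψ ∝ e^{±κx} with κ = √(2m(U₀ − E))/ℏ = 3.735.
κa = 2.888, sinh(κa) = 8.946.
The exact tunnelling result is T⁻¹ = 1 + U₀² sinh²(κa) / [4E(U₀ − E)] = 90.75, so T = 0.0110.

T = 0.0110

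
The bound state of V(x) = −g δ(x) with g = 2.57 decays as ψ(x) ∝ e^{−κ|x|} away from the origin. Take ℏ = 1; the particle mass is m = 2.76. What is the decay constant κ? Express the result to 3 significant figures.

Integrate −(ℏ²/2m)ψ'' − gδ(x)ψ = Eψ from −ε to +ε: the ψ'' term gives ψ'(0⁺) − ψ'(0⁻) and the δ term gives −(2mg/ℏ²)ψ(0).
With ψ ∝ e^{−κ|x|} this yields −2κ = −2mg/ℏ², so κ = mg/ℏ² = 7.093.

κ = 7.09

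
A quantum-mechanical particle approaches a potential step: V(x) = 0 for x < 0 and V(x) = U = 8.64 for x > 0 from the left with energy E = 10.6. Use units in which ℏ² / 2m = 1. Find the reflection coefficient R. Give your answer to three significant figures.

R = 0.159

The wavenumbers are k₁ = √(2mE)/ℏ = 3.256 on the left and k₂ = √(2m(E − U))/ℏ = 1.400 on the right.
Continuity of ψ and ψ′ at the step yields the reflection amplitude r = (k₁ − k₂)/(k₁ + k₂) = 0.3986; thus R = |r|² = 0.1589, T = 0.8411.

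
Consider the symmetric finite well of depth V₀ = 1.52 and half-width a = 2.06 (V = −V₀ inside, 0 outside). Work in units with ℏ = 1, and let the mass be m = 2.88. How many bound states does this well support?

Define the well-strength parameter z₀ = (a/ℏ)√(2mV₀) = 2.06 × √(2·2.88·1.52) = 6.095.
A new bound state (alternating even/odd) appears each time z₀ passes a multiple of π/2, so N = ⌊2z₀/π⌋ + 1 = ⌊3.880⌋ + 1 = 4.

N = 4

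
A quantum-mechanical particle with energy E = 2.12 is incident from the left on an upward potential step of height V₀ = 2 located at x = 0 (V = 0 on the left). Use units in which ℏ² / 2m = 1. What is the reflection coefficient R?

The wavenumbers are k₁ = √(2mE)/ℏ = 1.456 on the left and k₂ = √(2m(E − V₀))/ℏ = 0.3464 on the right.
Matching ψ and ψ′ at x = 0 gives r = (k₁ − k₂)/(k₁ + k₂), so R = r² = 0.3790 and T = 1 − R = 0.6210.

R = 0.379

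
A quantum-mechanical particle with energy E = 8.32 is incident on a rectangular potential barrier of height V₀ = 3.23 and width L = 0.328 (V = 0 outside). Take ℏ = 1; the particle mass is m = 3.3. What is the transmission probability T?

E > V₀: inside the barrier k₂ = √(2m(E − V₀))/ℏ = 5.796, k₂L = 1.901.
T = [1 + V₀² sin²(k₂L) / (4E(E − V₀))]⁻¹ = 1/1.055 = 0.948.

T = 0.948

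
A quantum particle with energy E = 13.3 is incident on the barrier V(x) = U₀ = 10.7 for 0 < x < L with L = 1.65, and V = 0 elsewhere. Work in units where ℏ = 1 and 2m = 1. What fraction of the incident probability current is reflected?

Above the barrier the interior wavenumber is k₂ = √(2m(E − U₀))/ℏ = 1.612, giving phase k₂L = 2.661.
T = [1 + U₀² sin²(k₂L) / (4E(E − U₀))]⁻¹ = 1/1.177 = 0.849.
R = 1 − T = 0.151.

R = 0.151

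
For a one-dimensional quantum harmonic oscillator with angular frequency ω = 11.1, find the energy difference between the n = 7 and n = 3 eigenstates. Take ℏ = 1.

ΔE = 44.4

E_n = ℏω(n + ½), so ΔE = (7 − 3) ℏω = 4 × 11.1 = 44.40.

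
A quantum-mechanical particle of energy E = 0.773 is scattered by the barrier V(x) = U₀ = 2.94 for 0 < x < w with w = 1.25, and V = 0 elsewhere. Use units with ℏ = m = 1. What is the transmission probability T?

Since E < U₀ the interior solution is evanescent with decay constant κ = √(2m(U₀ − E))/ℏ = 2.082.
κw = 2.602, sinh(κw) = 6.710.
Matching ψ, ψ′ at both faces gives T = [1 + U₀² sinh²(κw) / (4E(U₀ − E))]⁻¹ = 1/59.09 = 0.0169.

T = 0.0169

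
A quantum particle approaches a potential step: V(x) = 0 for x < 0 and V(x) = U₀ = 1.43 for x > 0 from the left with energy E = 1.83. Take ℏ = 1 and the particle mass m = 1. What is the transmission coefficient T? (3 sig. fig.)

T = 0.868

On each side the TISE gives plane waves with k = √(2m(E − V))/ℏ: k₁ = √(2·1·1.83) = 1.913, k₂ = √(2·1·0.4) = 0.8944.
Continuity of ψ and ψ′ at the step yields the reflection amplitude r = (k₁ − k₂)/(k₁ + k₂) = 0.3628; thus R = |r|² = 0.1317, T = 0.8683.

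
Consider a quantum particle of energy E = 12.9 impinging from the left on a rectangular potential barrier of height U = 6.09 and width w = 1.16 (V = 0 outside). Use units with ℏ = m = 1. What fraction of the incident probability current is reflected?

E > U: inside the barrier k₂ = √(2m(E − U))/ℏ = 3.691, k₂w = 4.281.
Matching at both interfaces gives T⁻¹ = 1 + U² sin²(k₂w) / [4E(E − U)] = 1.087, hence T = 0.920.
R = 1 − T = 0.0801.

R = 0.0801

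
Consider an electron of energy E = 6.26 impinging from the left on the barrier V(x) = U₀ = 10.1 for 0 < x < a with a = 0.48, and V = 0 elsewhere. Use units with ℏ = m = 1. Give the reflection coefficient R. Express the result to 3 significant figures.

E < U₀: inside the barrier ψ ∝ e^{±κx} with κ = √(2m(U₀ − E))/ℏ = 2.771.
κa = 1.330, sinh(κa) = 1.759.
Matching ψ, ψ′ at both faces gives T = [1 + U₀² sinh²(κa) / (4E(U₀ − E))]⁻¹ = 1/4.281 = 0.234.
R = 1 − T = 0.766.

R = 0.766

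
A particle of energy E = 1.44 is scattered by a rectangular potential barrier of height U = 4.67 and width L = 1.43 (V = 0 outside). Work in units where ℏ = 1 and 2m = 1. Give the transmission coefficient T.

Since E < U the interior solution is evanescent with decay constant κ = √(2m(U − E))/ℏ = 1.797.
κL = 2.570, sinh(κL) = 6.495.
The exact tunnelling result is T⁻¹ = 1 + U² sinh²(κL) / [4E(U − E)] = 50.45, so T = 0.0198.

T = 0.0198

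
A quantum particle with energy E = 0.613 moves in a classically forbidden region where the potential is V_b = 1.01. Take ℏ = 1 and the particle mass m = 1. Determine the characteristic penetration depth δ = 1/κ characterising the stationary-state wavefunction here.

δ = 1.12

Since E < V_b the TISE in this region is ψ'' = κ²ψ with κ = √(2m(V_b − E))/ℏ.
κ = √(2 × 1 × 0.397) = 0.8911. The penetration depth is δ = 1/κ = 1.12.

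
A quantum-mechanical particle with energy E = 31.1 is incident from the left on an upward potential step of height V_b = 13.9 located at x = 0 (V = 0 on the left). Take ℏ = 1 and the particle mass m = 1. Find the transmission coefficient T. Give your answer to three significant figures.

The wavenumbers are k₁ = √(2mE)/ℏ = 7.887 on the left and k₂ = √(2m(E − V_b))/ℏ = 5.865 on the right.
Matching ψ and ψ′ at x = 0 gives r = (k₁ − k₂)/(k₁ + k₂), so R = r² = 0.02161 and T = 1 − R = 0.9784.

T = 0.978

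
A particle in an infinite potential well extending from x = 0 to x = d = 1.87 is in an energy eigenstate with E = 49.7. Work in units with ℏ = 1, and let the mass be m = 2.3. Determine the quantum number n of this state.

n = 9

From E_n = n²π²ℏ²/(2md²) invert to n = √(2md²E)/(πℏ).
n = (1.87/π) × √(2 × 2.3 × 49.7) = 9.000 → n = 9.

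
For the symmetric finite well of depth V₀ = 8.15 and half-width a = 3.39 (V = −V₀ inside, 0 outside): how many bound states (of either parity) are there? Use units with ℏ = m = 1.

The dimensionless depth is z₀ = a√(2mV₀)/ℏ = 3.39 × √(16.30) = 13.69.
A new bound state (alternating even/odd) appears each time z₀ passes a multiple of π/2, so N = ⌊2z₀/π⌋ + 1 = ⌊8.713⌋ + 1 = 9.

N = 9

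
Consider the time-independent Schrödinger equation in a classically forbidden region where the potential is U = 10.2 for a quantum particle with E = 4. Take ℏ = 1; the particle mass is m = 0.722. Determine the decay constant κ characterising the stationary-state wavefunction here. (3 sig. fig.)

κ = 2.99

Since E < U the TISE in this region is ψ'' = κ²ψ with κ = √(2m(U − E))/ℏ.
κ = √(2 × 0.722 × 6.2) = 2.992.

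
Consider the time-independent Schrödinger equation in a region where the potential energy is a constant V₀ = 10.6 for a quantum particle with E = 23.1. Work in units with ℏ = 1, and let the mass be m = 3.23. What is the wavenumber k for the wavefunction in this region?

k = 8.99

With E > V₀ the solution is oscillatory, ψ ∝ e^{±ikx} with k = √(2m(E − V₀))/ℏ.
k = √(2 × 3.23 × 12.5) = 8.986.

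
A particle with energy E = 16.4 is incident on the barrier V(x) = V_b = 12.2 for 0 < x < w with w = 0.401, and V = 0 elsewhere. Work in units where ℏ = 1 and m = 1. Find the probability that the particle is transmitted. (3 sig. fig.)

T = 0.687

Above the barrier the interior wavenumber is k₂ = √(2m(E − V_b))/ℏ = 2.898, giving phase k₂w = 1.162.
T = [1 + V_b² sin²(k₂w) / (4E(E − V_b))]⁻¹ = 1/1.455 = 0.687.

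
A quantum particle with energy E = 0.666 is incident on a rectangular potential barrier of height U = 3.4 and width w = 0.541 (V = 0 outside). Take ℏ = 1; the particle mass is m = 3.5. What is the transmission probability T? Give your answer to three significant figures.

Since E < U the interior solution is evanescent with decay constant κ = √(2m(U − E))/ℏ = 4.375.
κw = 2.367, sinh(κw) = 5.284.
The exact tunnelling result is T⁻¹ = 1 + U² sinh²(κw) / [4E(U − E)] = 45.32, so T = 0.0221.

T = 0.0221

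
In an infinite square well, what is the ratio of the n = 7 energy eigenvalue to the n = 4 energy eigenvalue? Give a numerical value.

3.0625

E_n = n²π²ℏ²/(2mL²) so the ratio is n₂²/n₁² = 49/16 = 3.0625.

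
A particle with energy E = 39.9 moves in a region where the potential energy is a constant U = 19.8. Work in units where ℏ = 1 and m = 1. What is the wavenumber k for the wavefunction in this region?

k = 6.34

With E > U the solution is oscillatory, ψ ∝ e^{±ikx} with k = √(2m(E − U))/ℏ.
k = √(2 × 1 × 20.1) = 6.340.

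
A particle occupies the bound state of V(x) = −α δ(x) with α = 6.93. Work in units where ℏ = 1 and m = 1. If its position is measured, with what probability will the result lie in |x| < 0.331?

P = 0.990

The normalised bound state is ψ = √κ e^{−κ|x|} with κ = mα/ℏ² = 6.930.
P(|x| < d) = ∫_{−d}^{d} κ e^{−2κ|x|} dx = 1 − e^{−2κd} = 1 − e^{−4.588} = 0.9898.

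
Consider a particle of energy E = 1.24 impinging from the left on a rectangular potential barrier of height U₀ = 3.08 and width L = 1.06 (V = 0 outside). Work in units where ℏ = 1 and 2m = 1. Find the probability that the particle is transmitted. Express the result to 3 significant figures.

T = 0.196

E < U₀: inside the barrier ψ ∝ e^{±κx} with κ = √(2m(U₀ − E))/ℏ = 1.356.
κL = 1.438, sinh(κL) = 1.987.
Matching ψ, ψ′ at both faces gives T = [1 + U₀² sinh²(κL) / (4E(U₀ − E))]⁻¹ = 1/5.104 = 0.196.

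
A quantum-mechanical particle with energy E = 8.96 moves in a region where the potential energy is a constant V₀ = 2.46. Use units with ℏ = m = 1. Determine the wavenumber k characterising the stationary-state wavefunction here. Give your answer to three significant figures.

With E > V₀ the solution is oscillatory, ψ ∝ e^{±ikx} with k = √(2m(E − V₀))/ℏ.
k = √(2 × 1 × 6.5) = 3.606.

k = 3.61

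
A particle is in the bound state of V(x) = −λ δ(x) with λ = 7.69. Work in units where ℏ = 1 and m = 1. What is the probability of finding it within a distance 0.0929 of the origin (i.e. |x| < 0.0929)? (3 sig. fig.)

The normalised bound state is ψ = √κ e^{−κ|x|} with κ = mλ/ℏ² = 7.690.
P(|x| < d) = ∫_{−d}^{d} κ e^{−2κ|x|} dx = 1 − e^{−2κd} = 1 − e^{−1.429} = 0.7604.

P = 0.760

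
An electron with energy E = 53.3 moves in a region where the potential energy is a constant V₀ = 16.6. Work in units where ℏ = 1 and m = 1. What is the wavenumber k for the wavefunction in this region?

k = 8.57

With E > V₀ the solution is oscillatory, ψ ∝ e^{±ikx} with k = √(2m(E − V₀))/ℏ.
k = √(2 × 1 × 36.7) = 8.567.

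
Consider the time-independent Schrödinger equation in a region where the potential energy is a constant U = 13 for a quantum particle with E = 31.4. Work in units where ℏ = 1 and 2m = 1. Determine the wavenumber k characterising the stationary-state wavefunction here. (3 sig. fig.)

With E > U the solution is oscillatory, ψ ∝ e^{±ikx} with k = √(2m(E − U))/ℏ.
k = √(2 × 0.5 × 18.4) = 4.290.

k = 4.29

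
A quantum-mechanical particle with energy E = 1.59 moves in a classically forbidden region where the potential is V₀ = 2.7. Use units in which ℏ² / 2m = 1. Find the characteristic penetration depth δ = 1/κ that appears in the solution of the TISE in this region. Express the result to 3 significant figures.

δ = 0.949

Since E < V₀ the TISE in this region is ψ'' = κ²ψ with κ = √(2m(V₀ − E))/ℏ.
κ = √(2 × 0.5 × 1.11) = 1.054. The penetration depth is δ = 1/κ = 0.949.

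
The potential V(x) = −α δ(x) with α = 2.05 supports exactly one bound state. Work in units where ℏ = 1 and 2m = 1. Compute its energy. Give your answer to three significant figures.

For x ≠ 0 the bound state is ψ ∝ e^{−κ|x|}; integrating the TISE across the delta gives the cusp condition 2κ = 2mα/ℏ², so κ = 1.025.
Then E = −ℏ²κ²/(2m) = −mα²/(2ℏ²) = -1.051.

E = -1.05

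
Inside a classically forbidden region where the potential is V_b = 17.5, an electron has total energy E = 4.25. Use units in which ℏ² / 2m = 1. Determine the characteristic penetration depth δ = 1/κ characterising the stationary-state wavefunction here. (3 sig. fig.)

δ = 0.275

Since E < V_b the TISE in this region is ψ'' = κ²ψ with κ = √(2m(V_b − E))/ℏ.
κ = √(2 × 0.5 × 13.25) = 3.640. The penetration depth is δ = 1/κ = 0.275.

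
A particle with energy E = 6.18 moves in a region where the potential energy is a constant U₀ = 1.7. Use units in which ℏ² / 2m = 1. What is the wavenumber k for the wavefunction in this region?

With E > U₀ the solution is oscillatory, ψ ∝ e^{±ikx} with k = √(2m(E − U₀))/ℏ.
k = √(2 × 0.5 × 4.48) = 2.117.

k = 2.12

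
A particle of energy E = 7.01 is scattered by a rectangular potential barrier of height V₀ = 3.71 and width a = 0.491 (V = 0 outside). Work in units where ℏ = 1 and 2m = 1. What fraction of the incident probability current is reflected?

E > V₀: inside the barrier k₂ = √(2m(E − V₀))/ℏ = 1.817, k₂a = 0.8919.
Matching at both interfaces gives T⁻¹ = 1 + V₀² sin²(k₂a) / [4E(E − V₀)] = 1.090, hence T = 0.917.
R = 1 − T = 0.0827.

R = 0.0827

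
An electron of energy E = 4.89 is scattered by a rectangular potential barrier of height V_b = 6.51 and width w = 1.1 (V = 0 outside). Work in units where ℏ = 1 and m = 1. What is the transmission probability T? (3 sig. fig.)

Since E < V_b the interior solution is evanescent with decay constant κ = √(2m(V_b − E))/ℏ = 1.800.
κw = 1.980, sinh(κw) = 3.552.
Matching ψ, ψ′ at both faces gives T = [1 + V_b² sinh²(κw) / (4E(V_b − E))]⁻¹ = 1/17.88 = 0.0559.

T = 0.0559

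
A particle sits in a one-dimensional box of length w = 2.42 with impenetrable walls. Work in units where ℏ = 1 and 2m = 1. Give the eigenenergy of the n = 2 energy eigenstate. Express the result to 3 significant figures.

E = 6.74

Requiring ψ(0) = ψ(w) = 0 quantises k = nπ/w, hence E_n = ℏ²k²/2m = n²π²ℏ²/(2mw²).
E_2 = 2² × π² / (2 × 0.5 × 2.42²) = 6.741.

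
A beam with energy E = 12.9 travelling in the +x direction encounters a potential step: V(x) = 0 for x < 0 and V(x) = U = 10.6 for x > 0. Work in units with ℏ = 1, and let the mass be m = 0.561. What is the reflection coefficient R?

The wavenumbers are k₁ = √(2mE)/ℏ = 3.804 on the left and k₂ = √(2m(E − U))/ℏ = 1.606 on the right.
Continuity of ψ and ψ′ at the step yields the reflection amplitude r = (k₁ − k₂)/(k₁ + k₂) = 0.4062; thus R = |r|² = 0.1650, T = 0.8350.

R = 0.165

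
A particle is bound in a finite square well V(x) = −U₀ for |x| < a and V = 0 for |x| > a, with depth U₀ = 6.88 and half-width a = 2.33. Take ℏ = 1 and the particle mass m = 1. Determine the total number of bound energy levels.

N = 6

The dimensionless depth is z₀ = a√(2mU₀)/ℏ = 2.33 × √(13.76) = 8.643.
A new bound state (alternating even/odd) appears each time z₀ passes a multiple of π/2, so N = ⌊2z₀/π⌋ + 1 = ⌊5.502⌋ + 1 = 6.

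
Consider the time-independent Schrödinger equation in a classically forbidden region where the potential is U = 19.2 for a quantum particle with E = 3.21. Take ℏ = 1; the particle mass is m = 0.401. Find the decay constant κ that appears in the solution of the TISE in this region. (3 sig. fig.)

κ = 3.58

Since E < U the TISE in this region is ψ'' = κ²ψ with κ = √(2m(U − E))/ℏ.
κ = √(2 × 0.401 × 15.99) = 3.581.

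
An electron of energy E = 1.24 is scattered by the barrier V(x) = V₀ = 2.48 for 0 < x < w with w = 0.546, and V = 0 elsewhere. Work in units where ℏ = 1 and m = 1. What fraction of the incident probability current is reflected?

R = 0.485

Since E < V₀ the interior solution is evanescent with decay constant κ = √(2m(V₀ − E))/ℏ = 1.575.
κw = 0.8598, sinh(κw) = 0.9698.
Matching ψ, ψ′ at both faces gives T = [1 + V₀² sinh²(κw) / (4E(V₀ − E))]⁻¹ = 1/1.940 = 0.515.
R = 1 − T = 0.485.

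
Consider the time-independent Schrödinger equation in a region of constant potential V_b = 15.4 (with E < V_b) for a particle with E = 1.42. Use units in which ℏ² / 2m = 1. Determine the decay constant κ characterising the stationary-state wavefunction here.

Since E < V_b the TISE in this region is ψ'' = κ²ψ with κ = √(2m(V_b − E))/ℏ.
κ = √(2 × 0.5 × 13.98) = 3.739.

κ = 3.74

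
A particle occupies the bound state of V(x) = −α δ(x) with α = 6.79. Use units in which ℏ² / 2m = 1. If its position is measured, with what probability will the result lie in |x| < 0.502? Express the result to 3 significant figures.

P = 0.967

The normalised bound state is ψ = √κ e^{−κ|x|} with κ = mα/ℏ² = 3.395.
P(|x| < d) = ∫_{−d}^{d} κ e^{−2κ|x|} dx = 1 − e^{−2κd} = 1 − e^{−3.409} = 0.9669.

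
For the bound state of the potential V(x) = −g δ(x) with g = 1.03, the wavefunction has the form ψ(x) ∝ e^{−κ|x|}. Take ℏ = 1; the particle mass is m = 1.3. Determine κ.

κ = 1.34

Integrate −(ℏ²/2m)ψ'' − gδ(x)ψ = Eψ from −ε to +ε: the ψ'' term gives ψ'(0⁺) − ψ'(0⁻) and the δ term gives −(2mg/ℏ²)ψ(0).
With ψ ∝ e^{−κ|x|} this yields −2κ = −2mg/ℏ², so κ = mg/ℏ² = 1.339.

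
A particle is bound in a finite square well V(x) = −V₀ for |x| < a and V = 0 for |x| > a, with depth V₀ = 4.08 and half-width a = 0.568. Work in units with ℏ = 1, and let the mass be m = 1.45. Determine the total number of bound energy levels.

Define the well-strength parameter z₀ = (a/ℏ)√(2mV₀) = 0.568 × √(2·1.45·4.08) = 1.954.
The even/odd transcendental equations gain one root per π/2 in z₀, giving N = 1 + ⌊2z₀/π⌋ = 1 + ⌊1.244⌋ = 2.

N = 2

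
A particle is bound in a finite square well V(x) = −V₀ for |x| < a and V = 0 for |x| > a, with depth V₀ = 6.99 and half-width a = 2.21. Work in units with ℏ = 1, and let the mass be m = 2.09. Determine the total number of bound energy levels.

The dimensionless depth is z₀ = a√(2mV₀)/ℏ = 2.21 × √(29.22) = 11.95.
The even/odd transcendental equations gain one root per π/2 in z₀, giving N = 1 + ⌊2z₀/π⌋ = 1 + ⌊7.605⌋ = 8.

N = 8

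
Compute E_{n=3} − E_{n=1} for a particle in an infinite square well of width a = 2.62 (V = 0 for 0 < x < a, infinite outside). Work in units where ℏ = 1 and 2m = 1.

E_n = n²π²ℏ²/(2ma²), so ΔE = (3² − 1²) π²ℏ²/(2ma²).
ΔE = 8 × π² / (2 × 0.5 × 2.62²) = 11.50.

ΔE = 11.5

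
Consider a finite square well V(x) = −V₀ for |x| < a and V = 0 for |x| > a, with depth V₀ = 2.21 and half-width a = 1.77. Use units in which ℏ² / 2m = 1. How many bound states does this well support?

Define the well-strength parameter z₀ = (a/ℏ)√(2mV₀) = 1.77 × √(2·0.5·2.21) = 2.631.
A new bound state (alternating even/odd) appears each time z₀ passes a multiple of π/2, so N = ⌊2z₀/π⌋ + 1 = ⌊1.675⌋ + 1 = 2.

N = 2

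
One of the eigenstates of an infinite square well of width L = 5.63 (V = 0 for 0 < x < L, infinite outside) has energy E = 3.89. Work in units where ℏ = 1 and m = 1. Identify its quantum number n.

From E_n = n²π²ℏ²/(2mL²) invert to n = √(2mL²E)/(πℏ).
n = (5.63/π) × √(2 × 1 × 3.89) = 4.999 → n = 5.

n = 5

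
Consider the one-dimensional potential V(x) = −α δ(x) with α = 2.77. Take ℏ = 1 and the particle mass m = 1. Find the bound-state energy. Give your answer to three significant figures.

E = -3.84

The bound state is ψ(x) = √κ e^{−κ|x|}. The derivative jump ψ'(0⁺) − ψ'(0⁻) = −(2mα/ℏ²)ψ(0) fixes κ = mα/ℏ² = 2.770.
Then E = −ℏ²κ²/(2m) = −mα²/(2ℏ²) = -3.836.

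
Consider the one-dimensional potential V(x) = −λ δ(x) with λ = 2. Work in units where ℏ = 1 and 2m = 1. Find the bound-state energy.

For x ≠ 0 the bound state is ψ ∝ e^{−κ|x|}; integrating the TISE across the delta gives the cusp condition 2κ = 2mλ/ℏ², so κ = 1.000.
Then E = −ℏ²κ²/(2m) = −mλ²/(2ℏ²) = -1.000.

E = -1.00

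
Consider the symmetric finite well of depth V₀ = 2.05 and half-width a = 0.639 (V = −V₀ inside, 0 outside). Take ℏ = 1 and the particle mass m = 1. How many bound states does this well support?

The dimensionless depth is z₀ = a√(2mV₀)/ℏ = 0.639 × √(4.100) = 1.294.
A new bound state (alternating even/odd) appears each time z₀ passes a multiple of π/2, so N = ⌊2z₀/π⌋ + 1 = ⌊0.8237⌋ + 1 = 1.

N = 1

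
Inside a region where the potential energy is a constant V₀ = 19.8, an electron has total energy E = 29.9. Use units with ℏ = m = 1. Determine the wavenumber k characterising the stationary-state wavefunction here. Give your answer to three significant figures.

With E > V₀ the solution is oscillatory, ψ ∝ e^{±ikx} with k = √(2m(E − V₀))/ℏ.
k = √(2 × 1 × 10.1) = 4.494.

k = 4.49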